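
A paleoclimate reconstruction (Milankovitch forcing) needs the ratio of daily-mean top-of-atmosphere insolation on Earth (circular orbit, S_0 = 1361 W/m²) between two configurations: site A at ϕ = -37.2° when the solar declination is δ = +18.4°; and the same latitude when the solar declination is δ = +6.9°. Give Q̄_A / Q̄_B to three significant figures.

Q̄_A / Q̄_B ≈ 0.706

— Configuration A (ϕ=-37.2°):
cos h₀ = −tan(-37.2°) tan(+18.400°) = 0.2525, h₀ = 1.3155 rad.
Bracket: h₀ sin ϕ sin δ + cos ϕ cos δ sin h₀ = 1.3155×-0.60460×0.31565 + 0.79653×0.94888×0.96760 = -0.251053 + 0.731323 = 0.480270.
Q̄ = (S_0/π) × [bracket] = (1361/π) × 0.480270 = 208.06 W/m².
— Configuration B (ϕ=-37.2°):
cos h₀ = −tan(-37.2°) tan(+6.900°) = 0.0919, h₀ = 1.4788 rad.
Bracket: h₀ sin ϕ sin δ + cos ϕ cos δ sin h₀ = 1.4788×-0.60460×0.12014 + 0.79653×0.99276×0.99577 = -0.107415 + 0.787418 = 0.680003.
Q̄ = (S_0/π) × [bracket] = (1361/π) × 0.680003 = 294.59 W/m².
Ratio Q̄_A / Q̄_B = 208.06 / 294.59 = 0.7063.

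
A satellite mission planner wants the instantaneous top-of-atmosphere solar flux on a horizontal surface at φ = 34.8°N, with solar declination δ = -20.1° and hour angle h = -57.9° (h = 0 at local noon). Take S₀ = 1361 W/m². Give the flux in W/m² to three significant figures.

291 W/m²

cos θ_z = sin φ sin δ + cos φ cos δ cos h = -0.196131 + 0.409781 = 0.213650.
Flux = S₀ · cos θ_z = 1361 × 0.213650 = 290.8 W/m².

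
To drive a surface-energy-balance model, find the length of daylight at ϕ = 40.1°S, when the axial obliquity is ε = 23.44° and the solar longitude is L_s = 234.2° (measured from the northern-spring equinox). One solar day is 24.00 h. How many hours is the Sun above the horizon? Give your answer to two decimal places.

Solar declination: sin δ = sin ε · sin L_s = sin 23.44° × sin 234.2° = -0.32263, so δ = -18.822°.
cos h₀ = −tan ϕ · tan δ = −tan(-40.1°) × tan(-18.822°) = -0.2870, so h₀ = 1.8619 rad = 106.68°.
Daylight = 2h₀/(2π) × 24.00 h = (1.8619/π) × 24.00 = 14.22 h.

14.22 h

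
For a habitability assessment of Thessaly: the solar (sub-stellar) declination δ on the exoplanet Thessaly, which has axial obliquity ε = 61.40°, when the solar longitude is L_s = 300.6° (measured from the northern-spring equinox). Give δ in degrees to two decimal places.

sin δ = sin ε · sin L_s = sin 61.40° × sin 300.6° = -0.755717.
δ = arcsin(-0.755717) = -49.09°.

δ = -49.09°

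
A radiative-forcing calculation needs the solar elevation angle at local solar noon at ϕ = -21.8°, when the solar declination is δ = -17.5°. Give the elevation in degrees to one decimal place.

85.7°

At local noon the hour angle is zero, so the zenith angle equals |ϕ − δ| = |-21.8° − (-17.500°)| = 4.300°.
Elevation = 90° − 4.300° = 85.7°.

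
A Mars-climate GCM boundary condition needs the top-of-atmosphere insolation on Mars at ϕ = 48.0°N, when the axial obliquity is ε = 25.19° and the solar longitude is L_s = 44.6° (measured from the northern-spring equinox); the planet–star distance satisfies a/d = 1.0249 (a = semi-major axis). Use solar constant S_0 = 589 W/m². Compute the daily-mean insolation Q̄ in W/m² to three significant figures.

Q̄ ≈ 202 W/m²

Solar declination: sin δ = sin ε · sin L_s = sin 25.19° × sin 44.6° = 0.29885, so δ = +17.389°.
cos h₀ = −tan(+48.0°) tan(+17.389°) = -0.3478, h₀ = 1.9260 rad.
Bracket: h₀ sin ϕ sin δ + cos ϕ cos δ sin h₀ = 1.9260×0.74314×0.29885 + 0.66913×0.95430×0.93757 = 0.427740 + 0.598686 = 1.026426.
Inverse-square distance factor (a/d)² = 1.0249² = 1.050420.
Q̄ = (S_0/π) × 1.050420 × [bracket] = (589/π) × 1.050420 × 1.026426 = 202.1 W/m².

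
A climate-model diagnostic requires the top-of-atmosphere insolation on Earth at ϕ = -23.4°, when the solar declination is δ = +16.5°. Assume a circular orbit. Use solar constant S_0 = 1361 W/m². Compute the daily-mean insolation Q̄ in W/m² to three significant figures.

cos h₀ = −tan(-23.4°) tan(+16.500°) = 0.1282, h₀ = 1.4423 rad.
Bracket: h₀ sin ϕ sin δ + cos ϕ cos δ sin h₀ = 1.4423×-0.39715×0.28402 + 0.91775×0.95882×0.99175 = -0.162689 + 0.872697 = 0.710008.
Q̄ = (S_0/π) × [bracket] = (1361/π) × 0.710008 = 307.6 W/m².

Q̄ ≈ 308 W/m²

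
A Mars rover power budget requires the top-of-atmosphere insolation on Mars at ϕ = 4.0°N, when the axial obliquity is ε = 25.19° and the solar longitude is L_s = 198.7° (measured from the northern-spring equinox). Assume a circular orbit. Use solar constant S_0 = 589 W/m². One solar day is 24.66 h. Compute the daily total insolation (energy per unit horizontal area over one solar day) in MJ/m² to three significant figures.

16.2 MJ/m²

Solar declination: sin δ = sin ε · sin L_s = sin 25.19° × sin 198.7° = -0.13646, so δ = -7.843°.
cos h₀ = −tan(+4.0°) tan(-7.843°) = 0.0096, h₀ = 1.5612 rad.
Bracket: h₀ sin ϕ sin δ + cos ϕ cos δ sin h₀ = 1.5612×0.06976×-0.13646 + 0.99756×0.99065×0.99995 = -0.014862 + 0.988183 = 0.973321.
Q̄ = (S_0/π) × [bracket] = (589/π) × 0.973321 = 182.48 W/m².
Daily total = Q̄ × 24.66 h × 3600 s/h = 182.48 × 24.66 × 3600 / 10⁶ = 16.20 MJ/m².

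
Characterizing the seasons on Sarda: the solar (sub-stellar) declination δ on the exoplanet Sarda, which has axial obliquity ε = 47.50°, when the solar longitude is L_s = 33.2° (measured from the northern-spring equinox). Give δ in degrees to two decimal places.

sin δ = sin ε · sin L_s = sin 47.50° × sin 33.2° = 0.403706.
δ = arcsin(0.403706) = +23.81°.

δ = +23.81°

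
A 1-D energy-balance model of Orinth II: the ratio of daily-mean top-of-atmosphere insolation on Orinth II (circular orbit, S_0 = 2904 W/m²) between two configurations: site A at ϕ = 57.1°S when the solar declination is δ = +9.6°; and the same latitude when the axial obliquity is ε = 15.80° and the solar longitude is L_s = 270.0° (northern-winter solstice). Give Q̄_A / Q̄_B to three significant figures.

— Configuration A (ϕ=-57.1°):
cos h₀ = −tan(-57.1°) tan(+9.600°) = 0.2614, h₀ = 1.3063 rad.
Bracket: h₀ sin ϕ sin δ + cos ϕ cos δ sin h₀ = 1.3063×-0.83962×0.16677 + 0.54317×0.98600×0.96522 = -0.182913 + 0.516939 = 0.334026.
Q̄ = (S_0/π) × [bracket] = (2904/π) × 0.334026 = 308.76 W/m².
— Configuration B (ϕ=-57.1°):
Solar declination: sin δ = sin ε · sin L_s = sin 15.80° × sin 270.0° = -0.27228, so δ = -15.800°.
cos h₀ = −tan(-57.1°) tan(-15.800°) = -0.4374, h₀ = 2.0235 rad.
Bracket: h₀ sin ϕ sin δ + cos ϕ cos δ sin h₀ = 2.0235×-0.83962×-0.27228 + 0.54317×0.96222×0.89926 = 0.462596 + 0.469997 = 0.932593.
Q̄ = (S_0/π) × [bracket] = (2904/π) × 0.932593 = 862.06 W/m².
Ratio Q̄_A / Q̄_B = 308.76 / 862.06 = 0.3582.

Q̄_A / Q̄_B ≈ 0.358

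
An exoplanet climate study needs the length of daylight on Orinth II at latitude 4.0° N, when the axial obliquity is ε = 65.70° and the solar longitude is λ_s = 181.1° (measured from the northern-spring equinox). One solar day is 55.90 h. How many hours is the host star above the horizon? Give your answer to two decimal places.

27.93 h

Solar declination: sin δ = sin ε · sin λ_s = sin 65.70° × sin 181.1° = -0.01750, so δ = -1.003°.
cos H₀ = −tan φ · tan δ = −tan(+4.0°) × tan(-1.003°) = 0.0012, so H₀ = 1.5696 rad = 89.93°.
Daylight = 2H₀/(2π) × 55.90 h = (1.5696/π) × 55.90 = 27.93 h.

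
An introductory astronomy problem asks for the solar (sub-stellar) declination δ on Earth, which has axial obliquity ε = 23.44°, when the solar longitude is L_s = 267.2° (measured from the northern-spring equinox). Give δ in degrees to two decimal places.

sin δ = sin ε · sin L_s = sin 23.44° × sin 267.2° = -0.397314.
δ = arcsin(-0.397314) = -23.41°.

δ = -23.41°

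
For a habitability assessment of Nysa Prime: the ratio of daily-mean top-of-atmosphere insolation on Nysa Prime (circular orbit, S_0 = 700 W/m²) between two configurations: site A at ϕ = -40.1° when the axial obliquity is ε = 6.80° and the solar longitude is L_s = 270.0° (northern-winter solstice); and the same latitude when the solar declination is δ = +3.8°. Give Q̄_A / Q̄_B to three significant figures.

— Configuration A (ϕ=-40.1°):
Solar declination: sin δ = sin ε · sin L_s = sin 6.80° × sin 270.0° = -0.11840, so δ = -6.800°.
cos h₀ = −tan(-40.1°) tan(-6.800°) = -0.1004, h₀ = 1.6714 rad.
Bracket: h₀ sin ϕ sin δ + cos ϕ cos δ sin h₀ = 1.6714×-0.64412×-0.11840 + 0.76492×0.99297×0.99495 = 0.127467 + 0.755707 = 0.883174.
Q̄ = (S_0/π) × [bracket] = (700/π) × 0.883174 = 196.79 W/m².
— Configuration B (ϕ=-40.1°):
cos h₀ = −tan(-40.1°) tan(+3.800°) = 0.0559, h₀ = 1.5148 rad.
Bracket: h₀ sin ϕ sin δ + cos ϕ cos δ sin h₀ = 1.5148×-0.64412×0.06627 + 0.76492×0.99780×0.99843 = -0.064660 + 0.762039 = 0.697379.
Q̄ = (S_0/π) × [bracket] = (700/π) × 0.697379 = 155.39 W/m².
Ratio Q̄_A / Q̄_B = 196.79 / 155.39 = 1.266.

Q̄_A / Q̄_B ≈ 1.27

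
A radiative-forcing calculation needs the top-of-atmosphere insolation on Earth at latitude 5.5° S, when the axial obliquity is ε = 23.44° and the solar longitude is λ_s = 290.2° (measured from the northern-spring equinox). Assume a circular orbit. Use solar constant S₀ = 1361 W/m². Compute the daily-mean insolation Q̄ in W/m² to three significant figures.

Q̄ ≈ 425 W/m²

Solar declination: sin δ = sin ε · sin λ_s = sin 23.44° × sin 290.2° = -0.37332, so δ = -21.921°.
cos H₀ = −tan(-5.5°) tan(-21.921°) = -0.0387, H₀ = 1.6096 rad.
Bracket: H₀ sin φ sin δ + cos φ cos δ sin H₀ = 1.6096×-0.09585×-0.37332 + 0.99540×0.92770×0.99925 = 0.057596 + 0.922740 = 0.980336.
Q̄ = (S₀/π) × [bracket] = (1361/π) × 0.980336 = 424.7 W/m².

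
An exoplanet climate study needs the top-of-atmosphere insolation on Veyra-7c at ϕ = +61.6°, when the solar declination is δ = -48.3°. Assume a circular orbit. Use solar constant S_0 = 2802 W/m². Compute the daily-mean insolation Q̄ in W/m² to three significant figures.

cos h₀ = −tan(+61.6°) tan(-48.300°) = 2.0758 ≥ 1 ⇒ polar night, h₀ = 0 and Q̄ = 0.

Q̄ ≈ 0.00 W/m²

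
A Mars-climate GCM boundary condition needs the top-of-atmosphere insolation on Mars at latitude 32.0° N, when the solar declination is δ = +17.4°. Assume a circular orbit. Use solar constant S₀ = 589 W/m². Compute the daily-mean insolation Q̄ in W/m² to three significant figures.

Q̄ ≈ 201 W/m²

cos H₀ = −tan(+32.0°) tan(+17.400°) = -0.1958, H₀ = 1.7679 rad.
Bracket: H₀ sin φ sin δ + cos φ cos δ sin H₀ = 1.7679×0.52992×0.29904 + 0.84805×0.95424×0.98064 = 0.280154 + 0.793576 = 1.073730.
Q̄ = (S₀/π) × [bracket] = (589/π) × 1.073730 = 201.3 W/m².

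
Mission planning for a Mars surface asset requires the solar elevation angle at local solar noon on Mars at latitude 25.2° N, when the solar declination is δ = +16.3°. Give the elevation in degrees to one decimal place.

81.1°

At local noon the hour angle is zero, so the zenith angle equals |ϕ − δ| = |+25.2° − (+16.300°)| = 8.900°.
Elevation = 90° − 8.900° = 81.1°.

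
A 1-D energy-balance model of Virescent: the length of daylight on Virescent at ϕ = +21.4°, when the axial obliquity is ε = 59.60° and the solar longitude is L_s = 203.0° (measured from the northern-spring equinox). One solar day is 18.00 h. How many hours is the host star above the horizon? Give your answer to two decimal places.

Solar declination: sin δ = sin ε · sin L_s = sin 59.60° × sin 203.0° = -0.33701, so δ = -19.695°.
cos h₀ = −tan ϕ · tan δ = −tan(+21.4°) × tan(-19.695°) = 0.1403, so h₀ = 1.4301 rad = 81.94°.
Daylight = 2h₀/(2π) × 18.00 h = (1.4301/π) × 18.00 = 8.19 h.

8.19 h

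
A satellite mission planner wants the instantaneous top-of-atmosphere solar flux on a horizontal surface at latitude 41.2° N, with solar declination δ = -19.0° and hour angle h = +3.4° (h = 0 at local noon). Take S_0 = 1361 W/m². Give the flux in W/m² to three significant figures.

675 W/m²

cos θ_z = sin ϕ sin δ + cos ϕ cos δ cos h = -0.214448 + 0.710170 = 0.495722.
Flux = S_0 · cos θ_z = 1361 × 0.495722 = 674.7 W/m².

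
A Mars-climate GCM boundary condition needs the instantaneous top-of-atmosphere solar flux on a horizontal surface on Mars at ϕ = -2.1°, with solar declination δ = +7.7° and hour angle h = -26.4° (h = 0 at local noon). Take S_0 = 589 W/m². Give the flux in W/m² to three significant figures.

520 W/m²

cos θ_z = sin ϕ sin δ + cos ϕ cos δ cos h = -0.004910 + 0.887039 = 0.882129.
Flux = S_0 · cos θ_z = 589 × 0.882129 = 519.6 W/m².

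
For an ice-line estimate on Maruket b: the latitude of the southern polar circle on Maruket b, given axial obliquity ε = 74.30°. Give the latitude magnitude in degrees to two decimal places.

15.70°

The polar circle is the lowest latitude that experiences at least one full rotation of continuous darkness at the northern-summer solstice; it lies at |ϕ| = 90° − ε = 90° − 74.30° = 15.70°.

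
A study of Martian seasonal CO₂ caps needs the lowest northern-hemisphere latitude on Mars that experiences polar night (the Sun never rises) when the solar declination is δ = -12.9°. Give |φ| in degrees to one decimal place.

|φ| = 77.1°

Polar night requires cos H₀ = −tan φ tan δ ≥ 1, i.e. tan φ tan δ ≤ −1.
The boundary is |tan φ| · |tan δ| = 1, so |φ| = 90° − |δ| = 90° − 12.9° = 77.1° in the northern hemisphere.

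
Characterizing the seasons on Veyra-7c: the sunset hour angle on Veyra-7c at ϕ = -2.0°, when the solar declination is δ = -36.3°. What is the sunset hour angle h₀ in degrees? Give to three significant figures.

cos h₀ = −tan ϕ · tan δ = −tan(-2.0°) × tan(-36.300°) = -0.0257, so h₀ = 1.5965 rad = 91.47°.

h₀ = 91.5°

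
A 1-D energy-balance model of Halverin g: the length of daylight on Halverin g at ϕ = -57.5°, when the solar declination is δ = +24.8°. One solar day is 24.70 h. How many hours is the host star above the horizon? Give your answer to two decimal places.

5.97 h

cos h₀ = −tan ϕ · tan δ = −tan(-57.5°) × tan(+24.800°) = 0.7253, so h₀ = 0.7593 rad = 43.51°.
Daylight = 2h₀/(2π) × 24.70 h = (0.7593/π) × 24.70 = 5.97 h.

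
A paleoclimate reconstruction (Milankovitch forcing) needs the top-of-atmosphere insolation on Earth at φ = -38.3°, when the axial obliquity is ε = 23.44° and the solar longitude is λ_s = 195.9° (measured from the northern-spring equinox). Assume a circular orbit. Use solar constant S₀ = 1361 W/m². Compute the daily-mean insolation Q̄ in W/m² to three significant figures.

Solar declination: sin δ = sin ε · sin λ_s = sin 23.44° × sin 195.9° = -0.10898, so δ = -6.256°.
cos H₀ = −tan(-38.3°) tan(-6.256°) = -0.0866, H₀ = 1.6575 rad.
Bracket: H₀ sin φ sin δ + cos φ cos δ sin H₀ = 1.6575×-0.61978×-0.10898 + 0.78478×0.99404×0.99624 = 0.111954 + 0.777170 = 0.889124.
Q̄ = (S₀/π) × [bracket] = (1361/π) × 0.889124 = 385.2 W/m².

Q̄ ≈ 385 W/m²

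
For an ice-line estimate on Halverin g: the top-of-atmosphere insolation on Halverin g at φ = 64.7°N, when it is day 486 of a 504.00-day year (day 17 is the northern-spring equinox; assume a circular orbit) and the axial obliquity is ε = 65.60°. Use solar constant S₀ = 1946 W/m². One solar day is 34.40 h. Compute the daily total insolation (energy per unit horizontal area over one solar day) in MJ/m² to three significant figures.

1.16 MJ/m²

Solar longitude: λ_s = 360° × (486 − 17)/504.00 = 335.000°.
sin δ = sin 65.60° × sin 335.000° = -0.38487, so δ = -22.636°.
cos H₀ = −tan(+64.7°) tan(-22.636°) = 0.8822, H₀ = 0.4904 rad.
Bracket: H₀ sin φ sin δ + cos φ cos δ sin H₀ = 0.4904×0.90408×-0.38487 + 0.42736×0.92297×0.47096 = -0.170636 + 0.185766 = 0.015130.
Q̄ = (S₀/π) × [bracket] = (1946/π) × 0.015130 = 9.3720 W/m².
Daily total = Q̄ × 34.40 h × 3600 s/h = 9.3720 × 34.40 × 3600 / 10⁶ = 1.161 MJ/m².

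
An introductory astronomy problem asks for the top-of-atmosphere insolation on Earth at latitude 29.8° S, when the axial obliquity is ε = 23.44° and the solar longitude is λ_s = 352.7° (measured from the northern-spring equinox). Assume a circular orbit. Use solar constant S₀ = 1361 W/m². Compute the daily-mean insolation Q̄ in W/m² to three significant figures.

Q̄ ≈ 393 W/m²

Solar declination: sin δ = sin ε · sin λ_s = sin 23.44° × sin 352.7° = -0.05054, so δ = -2.897°.
cos H₀ = −tan(-29.8°) tan(-2.897°) = -0.0290, H₀ = 1.5998 rad.
Bracket: H₀ sin φ sin δ + cos φ cos δ sin H₀ = 1.5998×-0.49697×-0.05054 + 0.86777×0.99872×0.99958 = 0.040182 + 0.866295 = 0.906477.
Q̄ = (S₀/π) × [bracket] = (1361/π) × 0.906477 = 392.7 W/m².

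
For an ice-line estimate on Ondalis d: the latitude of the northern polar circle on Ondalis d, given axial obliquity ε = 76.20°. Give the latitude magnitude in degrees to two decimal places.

13.80°

The polar circle is the lowest latitude that experiences at least one full rotation of continuous daylight at the northern-summer solstice; it lies at |φ| = 90° − ε = 90° − 76.20° = 13.80°.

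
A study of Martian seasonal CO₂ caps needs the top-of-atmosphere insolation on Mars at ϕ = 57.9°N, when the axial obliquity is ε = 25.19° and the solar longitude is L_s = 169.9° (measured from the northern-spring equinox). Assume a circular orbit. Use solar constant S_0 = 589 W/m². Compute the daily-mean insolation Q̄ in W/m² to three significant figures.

Q̄ ≈ 119 W/m²

Solar declination: sin δ = sin ε · sin L_s = sin 25.19° × sin 169.9° = 0.07464, so δ = +4.281°.
cos h₀ = −tan(+57.9°) tan(+4.281°) = -0.1193, h₀ = 1.6904 rad.
Bracket: h₀ sin ϕ sin δ + cos ϕ cos δ sin h₀ = 1.6904×0.84712×0.07464 + 0.53140×0.99721×0.99286 = 0.106882 + 0.526134 = 0.633016.
Q̄ = (S_0/π) × [bracket] = (589/π) × 0.633016 = 118.7 W/m².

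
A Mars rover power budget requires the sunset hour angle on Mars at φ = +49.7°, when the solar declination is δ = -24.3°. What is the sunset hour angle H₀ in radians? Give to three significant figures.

H₀ = 1.01 rad

cos H₀ = −tan φ · tan δ = −tan(+49.7°) × tan(-24.300°) = 0.5324, so H₀ = 1.0094 rad = 57.83°.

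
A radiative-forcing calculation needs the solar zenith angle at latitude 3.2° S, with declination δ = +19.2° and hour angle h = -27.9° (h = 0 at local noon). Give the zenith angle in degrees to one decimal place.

θ_z = 35.4°

cos θ_z = sin φ sin δ + cos φ cos δ cos h = -0.018358 + 0.833306 = 0.814948.
θ_z = arccos(0.814948) = 35.4°.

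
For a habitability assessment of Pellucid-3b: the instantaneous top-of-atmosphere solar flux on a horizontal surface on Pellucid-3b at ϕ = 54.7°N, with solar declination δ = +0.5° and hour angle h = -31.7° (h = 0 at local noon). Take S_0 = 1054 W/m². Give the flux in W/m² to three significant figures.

cos θ_z = sin ϕ sin δ + cos ϕ cos δ cos h = 0.007122 + 0.491629 = 0.498751.
Flux = S_0 · cos θ_z = 1054 × 0.498751 = 525.7 W/m².

526 W/m²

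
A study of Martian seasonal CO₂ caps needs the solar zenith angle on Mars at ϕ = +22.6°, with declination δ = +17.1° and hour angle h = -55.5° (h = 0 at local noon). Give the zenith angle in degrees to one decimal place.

cos θ_z = sin ϕ sin δ + cos ϕ cos δ cos h = 0.112998 + 0.499796 = 0.612794.
θ_z = arccos(0.612794) = 52.2°.

θ_z = 52.2°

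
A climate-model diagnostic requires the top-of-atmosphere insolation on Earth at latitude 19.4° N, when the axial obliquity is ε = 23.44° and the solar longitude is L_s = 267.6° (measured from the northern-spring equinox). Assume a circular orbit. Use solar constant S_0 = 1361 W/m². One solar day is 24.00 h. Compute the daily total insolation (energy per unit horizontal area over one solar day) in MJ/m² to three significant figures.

Solar declination: sin δ = sin ε · sin L_s = sin 23.44° × sin 267.6° = -0.39744, so δ = -23.418°.
cos h₀ = −tan(+19.4°) tan(-23.418°) = 0.1525, h₀ = 1.4177 rad.
Bracket: h₀ sin ϕ sin δ + cos ϕ cos δ sin h₀ = 1.4177×0.33216×-0.39744 + 0.94322×0.91763×0.98830 = -0.187156 + 0.855400 = 0.668244.
Q̄ = (S_0/π) × [bracket] = (1361/π) × 0.668244 = 289.50 W/m².
Daily total = Q̄ × 24.00 h × 3600 s/h = 289.50 × 24.00 × 3600 / 10⁶ = 25.01 MJ/m².

25.0 MJ/m²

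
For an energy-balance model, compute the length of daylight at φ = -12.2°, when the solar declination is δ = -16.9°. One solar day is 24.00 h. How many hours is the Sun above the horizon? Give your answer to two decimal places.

cos H₀ = −tan φ · tan δ = −tan(-12.2°) × tan(-16.900°) = -0.0657, so H₀ = 1.6365 rad = 93.77°.
Daylight = 2H₀/(2π) × 24.00 h = (1.6365/π) × 24.00 = 12.50 h.

12.50 h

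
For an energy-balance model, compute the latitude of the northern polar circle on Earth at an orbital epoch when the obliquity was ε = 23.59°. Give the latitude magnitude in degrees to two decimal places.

The polar circle is the lowest latitude that experiences at least one full rotation of continuous daylight at the northern-summer solstice; it lies at |φ| = 90° − ε = 90° − 23.59° = 66.41°.

66.41°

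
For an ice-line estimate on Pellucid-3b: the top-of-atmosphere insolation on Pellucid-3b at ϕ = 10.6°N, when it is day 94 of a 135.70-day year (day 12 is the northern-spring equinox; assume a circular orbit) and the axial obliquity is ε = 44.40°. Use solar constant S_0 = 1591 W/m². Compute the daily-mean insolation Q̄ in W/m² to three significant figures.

Solar longitude: L_s = 360° × (94 − 12)/135.70 = 217.539°.
sin δ = sin 44.40° × sin 217.539° = -0.42630, so δ = -25.233°.
cos h₀ = −tan(+10.6°) tan(-25.233°) = 0.0882, h₀ = 1.4825 rad.
Bracket: h₀ sin ϕ sin δ + cos ϕ cos δ sin h₀ = 1.4825×0.18395×-0.42630 + 0.98294×0.90458×0.99610 = -0.116255 + 0.885680 = 0.769425.
Q̄ = (S_0/π) × [bracket] = (1591/π) × 0.769425 = 389.7 W/m².

Q̄ ≈ 390 W/m²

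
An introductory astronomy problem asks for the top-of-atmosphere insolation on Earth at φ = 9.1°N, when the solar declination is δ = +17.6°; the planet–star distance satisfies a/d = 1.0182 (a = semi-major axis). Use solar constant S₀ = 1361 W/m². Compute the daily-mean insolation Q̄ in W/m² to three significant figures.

Q̄ ≈ 457 W/m²

cos H₀ = −tan(+9.1°) tan(+17.600°) = -0.0508, H₀ = 1.6216 rad.
Bracket: H₀ sin φ sin δ + cos φ cos δ sin H₀ = 1.6216×0.15816×0.30237 + 0.98741×0.95319×0.99871 = 0.077550 + 0.939975 = 1.017525.
Inverse-square distance factor (a/d)² = 1.0182² = 1.036731.
Q̄ = (S₀/π) × 1.036731 × [bracket] = (1361/π) × 1.036731 × 1.017525 = 457.0 W/m².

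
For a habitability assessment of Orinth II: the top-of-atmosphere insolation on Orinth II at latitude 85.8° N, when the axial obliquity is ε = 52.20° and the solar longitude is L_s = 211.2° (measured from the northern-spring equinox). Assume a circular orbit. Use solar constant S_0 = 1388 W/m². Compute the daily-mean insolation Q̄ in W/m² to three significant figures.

Solar declination: sin δ = sin ε · sin L_s = sin 52.20° × sin 211.2° = -0.40932, so δ = -24.162°.
cos h₀ = −tan(+85.8°) tan(-24.162°) = 6.1091 ≥ 1 ⇒ polar night, h₀ = 0 and Q̄ = 0.

Q̄ ≈ 0.00 W/m²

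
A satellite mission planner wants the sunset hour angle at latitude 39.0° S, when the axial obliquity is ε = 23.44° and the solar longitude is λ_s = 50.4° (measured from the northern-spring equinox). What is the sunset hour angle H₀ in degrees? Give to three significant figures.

Solar declination: sin δ = sin ε · sin λ_s = sin 23.44° × sin 50.4° = 0.30650, so δ = +17.849°.
cos H₀ = −tan φ · tan δ = −tan(-39.0°) × tan(+17.849°) = 0.2607, so H₀ = 1.3070 rad = 74.89°.

H₀ = 74.9°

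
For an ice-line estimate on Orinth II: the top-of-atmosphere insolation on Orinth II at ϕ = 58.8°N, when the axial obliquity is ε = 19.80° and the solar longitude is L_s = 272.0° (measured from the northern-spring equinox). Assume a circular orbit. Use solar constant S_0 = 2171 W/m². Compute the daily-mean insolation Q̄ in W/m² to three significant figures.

Solar declination: sin δ = sin ε · sin L_s = sin 19.80° × sin 272.0° = -0.33853, so δ = -19.787°.
cos h₀ = −tan(+58.8°) tan(-19.787°) = 0.5941, h₀ = 0.9347 rad.
Bracket: h₀ sin ϕ sin δ + cos ϕ cos δ sin h₀ = 0.9347×0.85536×-0.33853 + 0.51803×0.94096×0.80442 = -0.270656 + 0.392111 = 0.121455.
Q̄ = (S_0/π) × [bracket] = (2171/π) × 0.121455 = 83.93 W/m².

Q̄ ≈ 83.9 W/m²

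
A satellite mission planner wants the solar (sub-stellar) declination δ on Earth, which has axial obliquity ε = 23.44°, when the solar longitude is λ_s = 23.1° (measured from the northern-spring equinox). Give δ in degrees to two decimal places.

δ = +8.98°

sin δ = sin ε · sin λ_s = sin 23.44° × sin 23.1° = 0.156067.
δ = arcsin(0.156067) = +8.98°.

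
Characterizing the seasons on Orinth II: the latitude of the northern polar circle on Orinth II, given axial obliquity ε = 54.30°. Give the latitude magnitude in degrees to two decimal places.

35.70°

The polar circle is the lowest latitude that experiences at least one full rotation of continuous daylight at the northern-summer solstice; it lies at |ϕ| = 90° − ε = 90° − 54.30° = 35.70°.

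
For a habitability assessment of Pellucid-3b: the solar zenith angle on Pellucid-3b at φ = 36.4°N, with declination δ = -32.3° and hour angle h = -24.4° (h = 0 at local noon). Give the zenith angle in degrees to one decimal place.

cos θ_z = sin φ sin δ + cos φ cos δ cos h = -0.317095 + 0.619580 = 0.302485.
θ_z = arccos(0.302485) = 72.4°.

θ_z = 72.4°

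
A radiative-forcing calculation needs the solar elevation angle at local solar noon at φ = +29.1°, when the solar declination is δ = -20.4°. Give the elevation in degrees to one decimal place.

40.5°

At local noon the hour angle is zero, so the zenith angle equals |φ − δ| = |+29.1° − (-20.400°)| = 49.500°.
Elevation = 90° − 49.500° = 40.5°.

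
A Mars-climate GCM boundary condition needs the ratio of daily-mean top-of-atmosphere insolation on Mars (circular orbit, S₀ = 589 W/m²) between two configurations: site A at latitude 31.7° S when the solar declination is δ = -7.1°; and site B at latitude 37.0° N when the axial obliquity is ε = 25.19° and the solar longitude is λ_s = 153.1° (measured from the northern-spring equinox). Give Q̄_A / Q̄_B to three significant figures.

Q̄_A / Q̄_B ≈ 0.974

— Configuration A (φ=-31.7°):
cos H₀ = −tan(-31.7°) tan(-7.100°) = -0.0769, H₀ = 1.6478 rad.
Bracket: H₀ sin φ sin δ + cos φ cos δ sin H₀ = 1.6478×-0.52547×-0.12360 + 0.85081×0.99233×0.99704 = 0.107021 + 0.841785 = 0.948806.
Q̄ = (S₀/π) × [bracket] = (589/π) × 0.948806 = 177.89 W/m².
— Configuration B (φ=+37.0°):
Solar declination: sin δ = sin ε · sin λ_s = sin 25.19° × sin 153.1° = 0.19257, so δ = +11.103°.
cos H₀ = −tan(+37.0°) tan(+11.103°) = -0.1479, H₀ = 1.7192 rad.
Bracket: H₀ sin φ sin δ + cos φ cos δ sin H₀ = 1.7192×0.60182×0.19257 + 0.79864×0.98128×0.98901 = 0.199242 + 0.775077 = 0.974319.
Q̄ = (S₀/π) × [bracket] = (589/π) × 0.974319 = 182.67 W/m².
Ratio Q̄_A / Q̄_B = 177.89 / 182.67 = 0.9738.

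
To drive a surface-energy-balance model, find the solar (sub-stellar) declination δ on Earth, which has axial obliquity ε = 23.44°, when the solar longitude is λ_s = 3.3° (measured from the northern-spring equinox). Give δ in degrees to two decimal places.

sin δ = sin ε · sin λ_s = sin 23.44° × sin 3.3° = 0.022898.
δ = arcsin(0.022898) = +1.31°.

δ = +1.31°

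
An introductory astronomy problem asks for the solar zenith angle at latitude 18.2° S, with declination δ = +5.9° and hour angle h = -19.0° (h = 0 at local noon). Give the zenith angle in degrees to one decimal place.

cos θ_z = sin φ sin δ + cos φ cos δ cos h = -0.032106 + 0.893458 = 0.861352.
θ_z = arccos(0.861352) = 30.5°.

θ_z = 30.5°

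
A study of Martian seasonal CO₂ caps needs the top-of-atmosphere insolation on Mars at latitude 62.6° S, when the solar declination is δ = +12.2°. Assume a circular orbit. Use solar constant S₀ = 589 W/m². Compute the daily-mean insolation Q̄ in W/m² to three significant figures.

Q̄ ≈ 36.5 W/m²

cos H₀ = −tan(-62.6°) tan(+12.200°) = 0.4171, H₀ = 1.1405 rad.
Bracket: H₀ sin φ sin δ + cos φ cos δ sin H₀ = 1.1405×-0.88782×0.21132 + 0.46020×0.97742×0.90886 = -0.213974 + 0.408813 = 0.194839.
Q̄ = (S₀/π) × [bracket] = (589/π) × 0.194839 = 36.53 W/m².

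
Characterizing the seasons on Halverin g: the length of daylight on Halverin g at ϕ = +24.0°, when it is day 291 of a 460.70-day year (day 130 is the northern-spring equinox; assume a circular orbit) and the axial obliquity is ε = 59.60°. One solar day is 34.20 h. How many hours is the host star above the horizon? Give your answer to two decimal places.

22.01 h

Solar longitude: L_s = 360° × (291 − 130)/460.70 = 125.809°.
sin δ = sin 59.60° × sin 125.809° = 0.69948, so δ = +44.385°.
cos h₀ = −tan ϕ · tan δ = −tan(+24.0°) × tan(+44.385°) = -0.4358, so h₀ = 2.0217 rad = 115.83°.
Daylight = 2h₀/(2π) × 34.20 h = (2.0217/π) × 34.20 = 22.01 h.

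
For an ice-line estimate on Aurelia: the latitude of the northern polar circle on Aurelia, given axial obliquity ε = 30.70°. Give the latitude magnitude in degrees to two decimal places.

The polar circle is the lowest latitude that experiences at least one full rotation of continuous daylight at the northern-summer solstice; it lies at |φ| = 90° − ε = 90° − 30.70° = 59.30°.

59.30°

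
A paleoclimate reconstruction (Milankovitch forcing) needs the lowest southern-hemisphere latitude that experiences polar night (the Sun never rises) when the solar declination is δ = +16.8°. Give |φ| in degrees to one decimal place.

Polar night requires cos H₀ = −tan φ tan δ ≥ 1, i.e. tan φ tan δ ≤ −1.
The boundary is |tan φ| · |tan δ| = 1, so |φ| = 90° − |δ| = 90° − 16.8° = 73.2° in the southern hemisphere.

|φ| = 73.2°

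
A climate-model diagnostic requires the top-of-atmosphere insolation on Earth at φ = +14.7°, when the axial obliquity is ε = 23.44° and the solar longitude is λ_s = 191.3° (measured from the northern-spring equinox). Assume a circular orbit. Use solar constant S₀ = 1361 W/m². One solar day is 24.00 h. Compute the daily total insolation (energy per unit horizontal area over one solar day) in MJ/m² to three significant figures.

34.9 MJ/m²

Solar declination: sin δ = sin ε · sin λ_s = sin 23.44° × sin 191.3° = -0.07795, so δ = -4.470°.
cos H₀ = −tan(+14.7°) tan(-4.470°) = 0.0205, H₀ = 1.5503 rad.
Bracket: H₀ sin φ sin δ + cos φ cos δ sin H₀ = 1.5503×0.25376×-0.07795 + 0.96727×0.99696×0.99979 = -0.030666 + 0.964127 = 0.933461.
Q̄ = (S₀/π) × [bracket] = (1361/π) × 0.933461 = 404.39 W/m².
Daily total = Q̄ × 24.00 h × 3600 s/h = 404.39 × 24.00 × 3600 / 10⁶ = 34.94 MJ/m².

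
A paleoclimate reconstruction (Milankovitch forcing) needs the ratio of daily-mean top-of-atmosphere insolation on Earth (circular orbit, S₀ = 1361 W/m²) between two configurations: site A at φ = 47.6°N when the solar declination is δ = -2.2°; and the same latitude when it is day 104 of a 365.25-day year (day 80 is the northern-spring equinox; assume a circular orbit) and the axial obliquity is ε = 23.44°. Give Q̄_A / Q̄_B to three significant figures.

— Configuration A (φ=+47.6°):
cos H₀ = −tan(+47.6°) tan(-2.200°) = 0.0421, H₀ = 1.5287 rad.
Bracket: H₀ sin φ sin δ + cos φ cos δ sin H₀ = 1.5287×0.73846×-0.03839 + 0.67430×0.99926×0.99911 = -0.043338 + 0.673201 = 0.629863.
Q̄ = (S₀/π) × [bracket] = (1361/π) × 0.629863 = 272.87 W/m².
— Configuration B (φ=+47.6°):
Solar longitude: λ_s = 360° × (104 − 80)/365.25 = 23.655°.
sin δ = sin 23.44° × sin 23.655° = 0.15960, so δ = +9.184°.
cos H₀ = −tan(+47.6°) tan(+9.184°) = -0.1771, H₀ = 1.7488 rad.
Bracket: H₀ sin φ sin δ + cos φ cos δ sin H₀ = 1.7488×0.73846×0.15960 + 0.67430×0.98718×0.98420 = 0.206110 + 0.655138 = 0.861248.
Q̄ = (S₀/π) × [bracket] = (1361/π) × 0.861248 = 373.11 W/m².
Ratio Q̄_A / Q̄_B = 272.87 / 373.11 = 0.7313.

Q̄_A / Q̄_B ≈ 0.731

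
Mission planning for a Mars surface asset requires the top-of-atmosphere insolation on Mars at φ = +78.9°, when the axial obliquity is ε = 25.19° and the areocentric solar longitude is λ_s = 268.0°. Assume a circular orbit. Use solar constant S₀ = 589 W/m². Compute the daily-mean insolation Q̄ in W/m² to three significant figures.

sin δ = sin 25.19° × sin 268.0° = -0.42536, so δ = -25.174°.
cos H₀ = −tan(+78.9°) tan(-25.174°) = 2.3956 ≥ 1 ⇒ polar night, H₀ = 0 and Q̄ = 0.

Q̄ ≈ 0.00 W/m²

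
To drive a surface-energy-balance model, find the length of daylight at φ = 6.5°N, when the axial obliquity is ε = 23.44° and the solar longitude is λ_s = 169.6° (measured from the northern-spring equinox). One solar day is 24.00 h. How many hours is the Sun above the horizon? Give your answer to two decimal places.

Solar declination: sin δ = sin ε · sin λ_s = sin 23.44° × sin 169.6° = 0.07181, so δ = +4.118°.
cos H₀ = −tan φ · tan δ = −tan(+6.5°) × tan(+4.118°) = -0.0082, so H₀ = 1.5790 rad = 90.47°.
Daylight = 2H₀/(2π) × 24.00 h = (1.5790/π) × 24.00 = 12.06 h.

12.06 h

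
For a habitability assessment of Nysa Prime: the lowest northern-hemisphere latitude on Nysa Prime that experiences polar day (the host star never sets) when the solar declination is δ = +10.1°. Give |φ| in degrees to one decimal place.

|φ| = 79.9°

Polar day requires cos H₀ = −tan φ tan δ ≤ −1, i.e. tan φ tan δ ≥ 1.
The boundary is |tan φ| · |tan δ| = 1, so |φ| = 90° − |δ| = 90° − 10.1° = 79.9° in the northern hemisphere.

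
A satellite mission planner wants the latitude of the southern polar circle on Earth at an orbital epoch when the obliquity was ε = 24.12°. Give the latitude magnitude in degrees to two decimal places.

65.88°

The polar circle is the lowest latitude that experiences at least one full rotation of continuous darkness at the northern-summer solstice; it lies at |φ| = 90° − ε = 90° − 24.12° = 65.88°.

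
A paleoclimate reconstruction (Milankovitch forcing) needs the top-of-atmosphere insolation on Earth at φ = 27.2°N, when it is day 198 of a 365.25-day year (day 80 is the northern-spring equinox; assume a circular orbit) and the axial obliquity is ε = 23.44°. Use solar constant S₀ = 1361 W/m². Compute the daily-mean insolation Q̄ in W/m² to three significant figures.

Q̄ ≈ 478 W/m²

Solar longitude: λ_s = 360° × (198 − 80)/365.25 = 116.304°.
sin δ = sin 23.44° × sin 116.304° = 0.35660, so δ = +20.892°.
cos H₀ = −tan(+27.2°) tan(+20.892°) = -0.1962, H₀ = 1.7682 rad.
Bracket: H₀ sin φ sin δ + cos φ cos δ sin H₀ = 1.7682×0.45710×0.35660 + 0.88942×0.93426×0.98057 = 0.288220 + 0.814804 = 1.103024.
Q̄ = (S₀/π) × [bracket] = (1361/π) × 1.103024 = 477.9 W/m².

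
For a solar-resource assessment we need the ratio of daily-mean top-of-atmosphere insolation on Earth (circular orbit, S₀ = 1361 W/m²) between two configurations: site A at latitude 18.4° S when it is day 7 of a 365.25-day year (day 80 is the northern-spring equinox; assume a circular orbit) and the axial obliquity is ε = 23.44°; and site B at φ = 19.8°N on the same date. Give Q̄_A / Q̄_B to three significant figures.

Q̄_A / Q̄_B ≈ 1.58

— Configuration A (φ=-18.4°):
Solar longitude: λ_s = 360° × (7 − 80)/365.25 = -71.951°, i.e. -71.951° + 360° = 288.049°.
sin δ = sin 23.44° × sin 288.049° = -0.37821, so δ = -22.223°.
cos H₀ = −tan(-18.4°) tan(-22.223°) = -0.1359, H₀ = 1.7071 rad.
Bracket: H₀ sin φ sin δ + cos φ cos δ sin H₀ = 1.7071×-0.31565×-0.37821 + 0.94888×0.92572×0.99072 = 0.203797 + 0.870246 = 1.074043.
Q̄ = (S₀/π) × [bracket] = (1361/π) × 1.074043 = 465.30 W/m².
— Configuration B (φ=+19.8°):
cos H₀ = −tan(+19.8°) tan(-22.223°) = 0.1471, H₀ = 1.4232 rad.
Bracket: H₀ sin φ sin δ + cos φ cos δ sin H₀ = 1.4232×0.33874×-0.37821 + 0.94088×0.92572×0.98912 = -0.182333 + 0.861515 = 0.679182.
Q̄ = (S₀/π) × [bracket] = (1361/π) × 0.679182 = 294.24 W/m².
Ratio Q̄_A / Q̄_B = 465.30 / 294.24 = 1.581.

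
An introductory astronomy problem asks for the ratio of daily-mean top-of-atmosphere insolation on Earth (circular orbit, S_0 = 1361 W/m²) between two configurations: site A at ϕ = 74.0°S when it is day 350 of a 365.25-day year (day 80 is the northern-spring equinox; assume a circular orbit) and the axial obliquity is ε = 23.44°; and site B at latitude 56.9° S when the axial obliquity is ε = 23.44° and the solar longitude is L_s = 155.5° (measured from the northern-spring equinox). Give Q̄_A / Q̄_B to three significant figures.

— Configuration A (ϕ=-74.0°):
Solar longitude: L_s = 360° × (350 − 80)/365.25 = 266.119°.
sin δ = sin 23.44° × sin 266.119° = -0.39688, so δ = -23.383°.
cos h₀ = −tan(-74.0°) tan(-23.383°) = -1.5079 ≤ −1 ⇒ polar day, h₀ = π.
Bracket: h₀ sin ϕ sin δ + cos ϕ cos δ sin h₀ = 3.1416×-0.96126×-0.39688 + 0.27564×0.91787×0.00000 = 1.198536 + 0.000000 = 1.198536.
Q̄ = (S_0/π) × [bracket] = (1361/π) × 1.198536 = 519.23 W/m².
— Configuration B (ϕ=-56.9°):
Solar declination: sin δ = sin ε · sin L_s = sin 23.44° × sin 155.5° = 0.16496, so δ = +9.495°.
cos h₀ = −tan(-56.9°) tan(+9.495°) = 0.2566, h₀ = 1.3113 rad.
Bracket: h₀ sin ϕ sin δ + cos ϕ cos δ sin h₀ = 1.3113×-0.83772×0.16496 + 0.54610×0.98630×0.96653 = -0.181209 + 0.520591 = 0.339382.
Q̄ = (S_0/π) × [bracket] = (1361/π) × 0.339382 = 147.03 W/m².
Ratio Q̄_A / Q̄_B = 519.23 / 147.03 = 3.531.

Q̄_A / Q̄_B ≈ 3.53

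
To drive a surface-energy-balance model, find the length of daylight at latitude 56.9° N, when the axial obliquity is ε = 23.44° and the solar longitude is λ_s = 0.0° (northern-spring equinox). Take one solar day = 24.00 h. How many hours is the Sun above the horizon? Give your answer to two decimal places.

12.00 h

Solar declination: sin δ = sin ε · sin λ_s = sin 23.44° × sin 0.0° = 0.00000, so δ = +0.000°.
cos H₀ = −tan φ · tan δ = −tan(+56.9°) × tan(+0.000°) = -0.0000, so H₀ = 1.5708 rad = 90.00°.
Daylight = 2H₀/(2π) × 24.00 h = (1.5708/π) × 24.00 = 12.00 h.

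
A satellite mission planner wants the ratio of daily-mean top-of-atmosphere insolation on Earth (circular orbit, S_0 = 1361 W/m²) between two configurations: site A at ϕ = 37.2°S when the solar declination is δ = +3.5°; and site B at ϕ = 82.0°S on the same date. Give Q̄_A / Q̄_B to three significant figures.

— Configuration A (ϕ=-37.2°):
cos h₀ = −tan(-37.2°) tan(+3.500°) = 0.0464, h₀ = 1.5244 rad.
Bracket: h₀ sin ϕ sin δ + cos ϕ cos δ sin h₀ = 1.5244×-0.60460×0.06105 + 0.79653×0.99813×0.99892 = -0.056267 + 0.794182 = 0.737915.
Q̄ = (S_0/π) × [bracket] = (1361/π) × 0.737915 = 319.68 W/m².
— Configuration B (ϕ=-82.0°):
cos h₀ = −tan(-82.0°) tan(+3.500°) = 0.4352, h₀ = 1.1205 rad.
Bracket: h₀ sin ϕ sin δ + cos ϕ cos δ sin h₀ = 1.1205×-0.99027×0.06105 + 0.13917×0.99813×0.90034 = -0.067741 + 0.125066 = 0.057325.
Q̄ = (S_0/π) × [bracket] = (1361/π) × 0.057325 = 24.834 W/m².
Ratio Q̄_A / Q̄_B = 319.68 / 24.834 = 12.87.

Q̄_A / Q̄_B ≈ 12.9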